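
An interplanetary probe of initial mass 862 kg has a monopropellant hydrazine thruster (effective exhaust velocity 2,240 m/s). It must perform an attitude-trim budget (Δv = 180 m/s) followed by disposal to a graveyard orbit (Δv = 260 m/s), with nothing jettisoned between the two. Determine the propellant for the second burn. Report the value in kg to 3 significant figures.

propellant for the second burn ≈ 87.2 kg

After the first burn: m = 862 × exp(−180/2240.0) = 862 × 0.92279 = 795.445 kg.
After the second burn: m = 795.445 × exp(−260/2240.0) = 795.445 × 0.89041 = 708.272 kg.
Second-burn propellant = 795.445 − 708.272 = 87.173 kg.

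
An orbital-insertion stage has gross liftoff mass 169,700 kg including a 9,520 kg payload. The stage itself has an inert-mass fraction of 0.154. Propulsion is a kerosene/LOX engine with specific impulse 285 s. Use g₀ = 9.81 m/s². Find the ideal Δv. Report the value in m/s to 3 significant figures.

Stage wet mass = m₀ − payload = 169,700 − 9,520 = 160,180 kg.
Stage dry mass = ε × stage wet mass = 0.154 × 160,180 = 24,667.7 kg.
Burnout mass m_f = stage dry + payload = 24,667.7 + 9,520 = 34,187.7 kg.
v_e = Isp · g₀ = 285 × 9.81 = 2795.9 m/s.
From the ideal rocket equation, Δv = v_e · ln(169,700/34,187.7) = 2795.9 × ln(4.964) = 2795.9 × 1.6022 ≈ 4479 m/s.

Δv ≈ 4480 m/s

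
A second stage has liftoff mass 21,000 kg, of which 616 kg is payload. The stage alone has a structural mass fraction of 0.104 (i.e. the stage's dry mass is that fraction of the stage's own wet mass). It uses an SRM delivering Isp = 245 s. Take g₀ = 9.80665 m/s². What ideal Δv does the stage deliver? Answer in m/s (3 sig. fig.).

Stage wet mass = m₀ − payload = 21,000 − 616 = 20,384 kg.
Stage dry mass = ε × stage wet mass = 0.104 × 20,384 = 2,119.94 kg.
Burnout mass m_f = stage dry + payload = 2,119.94 + 616 = 2,735.94 kg.
v_e = Isp · g₀ = 245 × 9.80665 = 2402.6 m/s.
By the Tsiolkovsky rocket equation, Δv = v_e · ln(21,000/2,735.94) = 2402.6 × ln(7.676) = 2402.6 × 2.0380 ≈ 4897 m/s.

Δv ≈ 4900 m/s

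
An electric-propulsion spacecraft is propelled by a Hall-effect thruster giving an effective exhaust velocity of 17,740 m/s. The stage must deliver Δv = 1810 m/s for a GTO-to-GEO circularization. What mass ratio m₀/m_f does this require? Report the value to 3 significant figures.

mass ratio ≈ 1.11

Using Δv = v_e ln(m₀/m_f): m₀/m_f = exp(Δv / v_e) = exp(1810 / 17740.0) = exp(0.1020) = 1.1074.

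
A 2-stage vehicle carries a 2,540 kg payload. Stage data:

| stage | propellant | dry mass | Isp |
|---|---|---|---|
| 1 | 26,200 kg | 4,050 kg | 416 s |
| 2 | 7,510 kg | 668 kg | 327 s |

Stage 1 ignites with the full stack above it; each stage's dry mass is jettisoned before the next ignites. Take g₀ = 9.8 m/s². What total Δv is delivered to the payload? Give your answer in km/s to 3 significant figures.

Ignition mass of stage 1 = 26,200+4,050 + 7,510+668 + 2,540 = 40,968 kg.
Stage 1: m₀ = 40,968 kg, m_f = 40,968 − 26,200 = 14,768 kg; Δv = 416×9.8×ln(2.774) = 4076.8×1.0203 ≈ 4160 m/s.
Stage 2: m₀ = 10,718 kg, m_f = 10,718 − 7,510 = 3,208 kg; Δv = 327×9.8×ln(3.341) = 3204.6×1.2063 ≈ 3866 m/s.
Total Δv = 4160 + 3866 = 8026 m/s.

Δv ≈ 8.03 km/s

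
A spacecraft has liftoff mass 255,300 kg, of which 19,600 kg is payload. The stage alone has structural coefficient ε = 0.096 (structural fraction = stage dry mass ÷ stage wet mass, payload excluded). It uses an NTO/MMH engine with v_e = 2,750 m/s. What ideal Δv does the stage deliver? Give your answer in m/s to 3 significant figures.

Δv ≈ 4950 m/s

Stage wet mass = m₀ − payload = 255,300 − 19,600 = 235,700 kg.
Stage dry mass = ε × stage wet mass = 0.096 × 235,700 = 22,627.2 kg.
Burnout mass m_f = stage dry + payload = 22,627.2 + 19,600 = 42,227.2 kg.
Using Δv = v_e ln(m₀/m_f): Δv = v_e · ln(255,300/42,227.2) = 2750.0 × ln(6.046) = 2750.0 × 1.7994 ≈ 4948 m/s.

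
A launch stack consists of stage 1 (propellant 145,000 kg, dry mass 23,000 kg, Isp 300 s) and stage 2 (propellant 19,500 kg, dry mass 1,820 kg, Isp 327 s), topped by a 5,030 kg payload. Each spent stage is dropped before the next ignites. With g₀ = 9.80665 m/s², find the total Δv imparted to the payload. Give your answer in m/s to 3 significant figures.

Δv ≈ 8350 m/s

Ignition mass of stage 1 = 145,000+23,000 + 19,500+1,820 + 5,030 = 194,350 kg.
Stage 1: m₀ = 194,350 kg, m_f = 194,350 − 145,000 = 49,350 kg; Δv = 300×9.80665×ln(3.938) = 2942.0×1.3707 ≈ 4033 m/s.
Stage 2: m₀ = 26,350 kg, m_f = 26,350 − 19,500 = 6,850 kg; Δv = 327×9.80665×ln(3.847) = 3206.8×1.3472 ≈ 4320 m/s.
Total Δv = 4033 + 4320 = 8353 m/s.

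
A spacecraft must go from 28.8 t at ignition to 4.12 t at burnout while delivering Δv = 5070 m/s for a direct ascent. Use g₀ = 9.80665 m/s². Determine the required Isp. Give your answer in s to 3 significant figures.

ln(m₀/m_f) = ln(28800/4120) = ln(6.99) = 1.9445.
From the ideal rocket equation, v_e = Δv / ln(m₀/m_f) = 5070 / 1.9445 = 2607.3 m/s.
Isp = v_e / g₀ = 2607.3 / 9.80665 = 265.9 s.

Isp ≈ 266 s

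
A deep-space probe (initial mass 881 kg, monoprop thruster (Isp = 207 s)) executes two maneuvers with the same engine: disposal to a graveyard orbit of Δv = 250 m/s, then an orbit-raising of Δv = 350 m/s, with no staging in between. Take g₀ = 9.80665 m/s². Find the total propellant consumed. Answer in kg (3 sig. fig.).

total propellant consumed ≈ 225 kg

v_e = Isp · g₀ = 207 × 9.80665 = 2030.0 m/s.
After the first burn: m = 881 × exp(−250/2030.0) = 881 × 0.88413 = 778.919 kg.
After the second burn: m = 778.919 × exp(−350/2030.0) = 778.919 × 0.84163 = 655.562 kg.
Total propellant = m₀ − m_final = 881 − 655.562 = 225.438 kg.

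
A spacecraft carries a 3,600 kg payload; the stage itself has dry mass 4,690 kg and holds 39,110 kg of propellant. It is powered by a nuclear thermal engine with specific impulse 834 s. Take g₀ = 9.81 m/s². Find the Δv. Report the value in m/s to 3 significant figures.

v_e = Isp · g₀ = 834 × 9.81 = 8181.5 m/s.
m₀ = payload + dry + propellant = 3,600 + 4,690 + 39,110 = 47,400 kg.
m_f = payload + dry = 3,600 + 4,690 = 8,290 kg.
Δv = v_e · ln(m₀/m_f) = 8181.5 × ln(5.718) = 8181.5 × 1.7436 ≈ 14265.1 m/s.

Δv ≈ 14300 m/s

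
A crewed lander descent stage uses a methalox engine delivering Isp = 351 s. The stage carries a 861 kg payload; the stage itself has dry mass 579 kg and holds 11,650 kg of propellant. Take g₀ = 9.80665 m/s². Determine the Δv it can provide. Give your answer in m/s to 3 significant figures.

Δv ≈ 7600 m/s

v_e = Isp · g₀ = 351 × 9.80665 = 3442.1 m/s.
m₀ = payload + dry + propellant = 861 + 579 + 11,650 = 13,090 kg.
m_f = payload + dry = 861 + 579 = 1,440 kg.
Δv = v_e · ln(m₀/m_f) = 3442.1 × ln(9.09) = 3442.1 × 2.2072 ≈ 7597.5 m/s.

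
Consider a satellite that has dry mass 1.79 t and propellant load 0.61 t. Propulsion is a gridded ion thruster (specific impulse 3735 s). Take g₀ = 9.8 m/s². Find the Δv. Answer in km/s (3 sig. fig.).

v_e = Isp · g₀ = 3735 × 9.8 = 36603.0 m/s.
m₀ = m_dry + m_prop = 1.79 + 0.61 = 2.4 t.
Using Δv = v_e ln(m₀/m_f): Δv = v_e · ln(m₀/m_f) = 36603.0 × ln(1.341) = 36603.0 × 0.2933 ≈ 10733.9 m/s.

Δv ≈ 10.7 km/s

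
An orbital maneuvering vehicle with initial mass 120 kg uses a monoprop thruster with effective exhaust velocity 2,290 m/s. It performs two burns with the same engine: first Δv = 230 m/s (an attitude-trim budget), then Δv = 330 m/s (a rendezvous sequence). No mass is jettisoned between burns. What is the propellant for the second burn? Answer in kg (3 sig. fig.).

propellant for the second burn ≈ 14.6 kg

After the first burn: m = 120 × exp(−230/2290.0) = 120 × 0.90444 = 108.533 kg.
After the second burn: m = 108.533 × exp(−330/2290.0) = 108.533 × 0.86580 = 93.9679 kg.
Second-burn propellant = 108.533 − 93.9679 = 14.5651 kg.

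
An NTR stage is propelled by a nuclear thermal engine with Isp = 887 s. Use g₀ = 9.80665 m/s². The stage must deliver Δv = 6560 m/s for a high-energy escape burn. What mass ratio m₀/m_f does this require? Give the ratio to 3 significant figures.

mass ratio ≈ 2.13

v_e = Isp · g₀ = 887 × 9.80665 = 8698.5 m/s.
m₀/m_f = exp(Δv / v_e) = exp(6560 / 8698.5) = exp(0.7542) = 2.1258.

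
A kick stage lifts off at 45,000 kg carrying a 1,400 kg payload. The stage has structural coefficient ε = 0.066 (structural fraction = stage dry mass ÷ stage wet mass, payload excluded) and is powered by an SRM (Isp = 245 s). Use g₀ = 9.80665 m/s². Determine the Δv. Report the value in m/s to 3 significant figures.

Stage wet mass = m₀ − payload = 45,000 − 1,400 = 43,600 kg.
Stage dry mass = ε × stage wet mass = 0.066 × 43,600 = 2,877.6 kg.
Burnout mass m_f = stage dry + payload = 2,877.6 + 1,400 = 4,277.6 kg.
v_e = Isp · g₀ = 245 × 9.80665 = 2402.6 m/s.
Δv = v_e · ln(45,000/4,277.6) = 2402.6 × ln(10.52) = 2402.6 × 2.3533 ≈ 5654 m/s.

Δv ≈ 5650 m/s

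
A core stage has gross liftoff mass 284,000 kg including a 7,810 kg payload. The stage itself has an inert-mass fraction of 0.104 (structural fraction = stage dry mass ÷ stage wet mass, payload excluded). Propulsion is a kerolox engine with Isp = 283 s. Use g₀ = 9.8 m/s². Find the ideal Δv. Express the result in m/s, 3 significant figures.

Δv ≈ 5690 m/s

Stage wet mass = m₀ − payload = 284,000 − 7,810 = 276,190 kg.
Stage dry mass = ε × stage wet mass = 0.104 × 276,190 = 28,723.8 kg.
Burnout mass m_f = stage dry + payload = 28,723.8 + 7,810 = 36,533.8 kg.
v_e = Isp · g₀ = 283 × 9.8 = 2773.4 m/s.
Rocket equation: Δv = v_e · ln(284,000/36,533.8) = 2773.4 × ln(7.774) = 2773.4 × 2.0507 ≈ 5688 m/s.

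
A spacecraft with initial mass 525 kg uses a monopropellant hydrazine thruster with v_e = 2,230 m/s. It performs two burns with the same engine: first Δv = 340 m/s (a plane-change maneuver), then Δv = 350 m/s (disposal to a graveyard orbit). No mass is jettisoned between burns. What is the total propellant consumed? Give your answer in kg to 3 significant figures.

total propellant consumed ≈ 140 kg

After the first burn: m = 525 × exp(−340/2230.0) = 525 × 0.85859 = 450.76 kg.
After the second burn: m = 450.76 × exp(−350/2230.0) = 450.76 × 0.85475 = 385.287 kg.
Total propellant = m₀ − m_final = 525 − 385.287 = 139.713 kg.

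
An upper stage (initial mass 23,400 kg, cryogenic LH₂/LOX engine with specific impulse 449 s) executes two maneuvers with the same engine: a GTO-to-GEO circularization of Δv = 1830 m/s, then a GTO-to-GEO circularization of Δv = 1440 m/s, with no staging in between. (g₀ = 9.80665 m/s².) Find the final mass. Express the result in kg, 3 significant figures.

v_e = Isp · g₀ = 449 × 9.80665 = 4403.2 m/s.
After the first burn: m = 23400 × exp(−1830/4403.2) = 23400 × 0.65994 = 15,442.6 kg.
After the second burn: m = 15,442.6 × exp(−1440/4403.2) = 15,442.6 × 0.72106 = 11,135 kg.

final mass ≈ 11100 kg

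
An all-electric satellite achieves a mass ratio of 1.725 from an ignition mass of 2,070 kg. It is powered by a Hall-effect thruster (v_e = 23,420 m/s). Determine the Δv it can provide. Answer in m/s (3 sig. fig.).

Using Δv = v_e ln(m₀/m_f): Δv = v_e · ln(1.725) = 23420.0 × 0.5452 ≈ 12769.2 m/s.

Δv ≈ 12800 m/s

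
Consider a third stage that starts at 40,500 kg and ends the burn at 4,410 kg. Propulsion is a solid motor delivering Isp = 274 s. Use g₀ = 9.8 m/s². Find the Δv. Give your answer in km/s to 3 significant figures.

v_e = Isp · g₀ = 274 × 9.8 = 2685.2 m/s.
Δv = v_e · ln(m₀/m_f) = 2685.2 × ln(9.184) = 2685.2 × 2.2174 ≈ 5954.2 m/s.

Δv ≈ 5.95 km/s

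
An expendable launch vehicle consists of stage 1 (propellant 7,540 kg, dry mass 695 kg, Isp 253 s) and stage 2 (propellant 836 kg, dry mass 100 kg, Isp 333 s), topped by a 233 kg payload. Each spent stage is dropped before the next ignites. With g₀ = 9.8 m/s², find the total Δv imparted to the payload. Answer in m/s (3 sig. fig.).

Δv ≈ 8110 m/s

Ignition mass of stage 1 = 7,540+695 + 836+100 + 233 = 9,404 kg.
Stage 1: m₀ = 9,404 kg, m_f = 9,404 − 7,540 = 1,864 kg; Δv = 253×9.8×ln(5.045) = 2479.4×1.6184 ≈ 4013 m/s.
Stage 2: m₀ = 1,169 kg, m_f = 1,169 − 836 = 333 kg; Δv = 333×9.8×ln(3.511) = 3263.4×1.2558 ≈ 4098 m/s.
Total Δv = 4013 + 4098 = 8111 m/s.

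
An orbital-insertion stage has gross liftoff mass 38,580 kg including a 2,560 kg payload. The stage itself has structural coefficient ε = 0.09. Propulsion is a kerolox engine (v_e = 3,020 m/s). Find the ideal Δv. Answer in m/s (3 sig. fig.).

Stage wet mass = m₀ − payload = 38,580 − 2,560 = 36,020 kg.
Stage dry mass = ε × stage wet mass = 0.09 × 36,020 = 3,241.8 kg.
Burnout mass m_f = stage dry + payload = 3,241.8 + 2,560 = 5,801.8 kg.
Δv = v_e · ln(38,580/5,801.8) = 3020.0 × ln(6.65) = 3020.0 × 1.8946 ≈ 5722 m/s.

Δv ≈ 5720 m/s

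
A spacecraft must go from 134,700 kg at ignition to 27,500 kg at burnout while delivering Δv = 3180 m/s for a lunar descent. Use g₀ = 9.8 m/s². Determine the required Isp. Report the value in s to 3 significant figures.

ln(m₀/m_f) = ln(134700/27500) = ln(4.898) = 1.5889.
Rocket equation: v_e = Δv / ln(m₀/m_f) = 3180 / 1.5889 = 2001.4 m/s.
Isp = v_e / g₀ = 2001.4 / 9.8 = 204.2 s.

Isp ≈ 204 s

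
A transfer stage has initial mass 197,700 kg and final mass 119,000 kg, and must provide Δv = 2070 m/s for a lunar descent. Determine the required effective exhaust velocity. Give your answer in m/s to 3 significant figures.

ln(m₀/m_f) = ln(197700/119000) = ln(1.661) = 0.5076.
v_e = Δv / ln(m₀/m_f) = 2070 / 0.5076 = 4077.8 m/s.

v_e ≈ 4080 m/s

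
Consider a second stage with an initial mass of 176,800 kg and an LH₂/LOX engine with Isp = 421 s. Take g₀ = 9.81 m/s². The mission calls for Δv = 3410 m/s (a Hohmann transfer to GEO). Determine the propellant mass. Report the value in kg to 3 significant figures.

propellant mass ≈ 99400 kg

v_e = Isp · g₀ = 421 × 9.81 = 4130.0 m/s.
By the Tsiolkovsky rocket equation, m₀/m_f = exp(Δv / v_e) = exp(3410 / 4130.0) = exp(0.8257) = 2.2834.
m_f = 176,800 / 2.2834 = 77,428.4 kg, so propellant = m₀ − m_f = 176,800 − 77,428.4 = 99,371.6 kg.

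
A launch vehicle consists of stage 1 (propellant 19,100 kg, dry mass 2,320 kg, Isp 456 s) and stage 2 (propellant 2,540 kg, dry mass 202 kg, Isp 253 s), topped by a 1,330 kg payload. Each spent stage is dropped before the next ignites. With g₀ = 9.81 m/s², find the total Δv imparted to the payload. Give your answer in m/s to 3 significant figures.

Ignition mass of stage 1 = 19,100+2,320 + 2,540+202 + 1,330 = 25,492 kg.
Stage 1: m₀ = 25,492 kg, m_f = 25,492 − 19,100 = 6,392 kg; Δv = 456×9.81×ln(3.988) = 4473.4×1.3833 ≈ 6188 m/s.
Stage 2: m₀ = 4,072 kg, m_f = 4,072 − 2,540 = 1,532 kg; Δv = 253×9.81×ln(2.658) = 2481.9×0.9776 ≈ 2426 m/s.
Total Δv = 6188 + 2426 = 8614 m/s.

Δv ≈ 8610 m/s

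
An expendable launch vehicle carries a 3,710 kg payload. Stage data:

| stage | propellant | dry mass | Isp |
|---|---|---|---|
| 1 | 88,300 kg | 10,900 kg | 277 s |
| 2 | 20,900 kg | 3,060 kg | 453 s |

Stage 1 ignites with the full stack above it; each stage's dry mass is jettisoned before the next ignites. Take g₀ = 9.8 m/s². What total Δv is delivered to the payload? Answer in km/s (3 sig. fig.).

Ignition mass of stage 1 = 88,300+10,900 + 20,900+3,060 + 3,710 = 126,870 kg.
Stage 1: m₀ = 126,870 kg, m_f = 126,870 − 88,300 = 38,570 kg; Δv = 277×9.8×ln(3.289) = 2714.6×1.1907 ≈ 3232 m/s.
Stage 2: m₀ = 27,670 kg, m_f = 27,670 − 20,900 = 6,770 kg; Δv = 453×9.8×ln(4.087) = 4439.4×1.4078 ≈ 6250 m/s.
Total Δv = 3232 + 6250 = 9482 m/s.

Δv ≈ 9.48 km/s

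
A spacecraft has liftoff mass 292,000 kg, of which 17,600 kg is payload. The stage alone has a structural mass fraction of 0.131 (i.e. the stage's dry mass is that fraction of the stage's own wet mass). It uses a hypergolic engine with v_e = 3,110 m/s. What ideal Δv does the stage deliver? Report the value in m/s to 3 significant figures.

Δv ≈ 5280 m/s

Stage wet mass = m₀ − payload = 292,000 − 17,600 = 274,400 kg.
Stage dry mass = ε × stage wet mass = 0.131 × 274,400 = 35,946.4 kg.
Burnout mass m_f = stage dry + payload = 35,946.4 + 17,600 = 53,546.4 kg.
From the ideal rocket equation, Δv = v_e · ln(292,000/53,546.4) = 3110.0 × ln(5.453) = 3110.0 × 1.6962 ≈ 5275 m/s.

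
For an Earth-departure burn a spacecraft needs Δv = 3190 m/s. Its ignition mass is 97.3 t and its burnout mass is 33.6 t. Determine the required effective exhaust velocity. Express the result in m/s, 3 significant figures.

ln(m₀/m_f) = ln(97300/33600) = ln(2.896) = 1.0633.
v_e = Δv / ln(m₀/m_f) = 3190 / 1.0633 = 3000.2 m/s.

v_e ≈ 3000 m/s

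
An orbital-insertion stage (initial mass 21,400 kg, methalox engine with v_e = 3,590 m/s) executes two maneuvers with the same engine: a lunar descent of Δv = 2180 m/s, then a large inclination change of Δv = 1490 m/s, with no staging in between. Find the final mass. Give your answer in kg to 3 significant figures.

final mass ≈ 7700 kg

After the first burn: m = 21400 × exp(−2180/3590.0) = 21400 × 0.54485 = 11,659.8 kg.
After the second burn: m = 11,659.8 × exp(−1490/3590.0) = 11,659.8 × 0.66031 = 7,699.08 kg.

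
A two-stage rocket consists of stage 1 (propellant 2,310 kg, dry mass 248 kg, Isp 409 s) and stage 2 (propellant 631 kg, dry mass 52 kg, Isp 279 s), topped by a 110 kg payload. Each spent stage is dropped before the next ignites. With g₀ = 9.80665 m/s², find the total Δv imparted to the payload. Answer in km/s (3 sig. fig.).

Ignition mass of stage 1 = 2,310+248 + 631+52 + 110 = 3,351 kg.
Stage 1: m₀ = 3,351 kg, m_f = 3,351 − 2,310 = 1,041 kg; Δv = 409×9.80665×ln(3.219) = 4010.9×1.1691 ≈ 4689 m/s.
Stage 2: m₀ = 793 kg, m_f = 793 − 631 = 162 kg; Δv = 279×9.80665×ln(4.895) = 2736.1×1.5882 ≈ 4345 m/s.
Total Δv = 4689 + 4345 = 9034 m/s.

Δv ≈ 9.03 km/s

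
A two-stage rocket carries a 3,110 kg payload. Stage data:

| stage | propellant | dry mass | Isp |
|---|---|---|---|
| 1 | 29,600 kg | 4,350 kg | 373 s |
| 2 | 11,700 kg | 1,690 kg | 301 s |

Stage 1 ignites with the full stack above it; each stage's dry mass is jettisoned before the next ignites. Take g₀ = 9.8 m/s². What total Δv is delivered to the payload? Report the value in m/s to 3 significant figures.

Ignition mass of stage 1 = 29,600+4,350 + 11,700+1,690 + 3,110 = 50,450 kg.
Stage 1: m₀ = 50,450 kg, m_f = 50,450 − 29,600 = 20,850 kg; Δv = 373×9.8×ln(2.42) = 3655.4×0.8836 ≈ 3230 m/s.
Stage 2: m₀ = 16,500 kg, m_f = 16,500 − 11,700 = 4,800 kg; Δv = 301×9.8×ln(3.438) = 2949.8×1.2347 ≈ 3642 m/s.
Total Δv = 3230 + 3642 = 6872 m/s.

Δv ≈ 6870 m/s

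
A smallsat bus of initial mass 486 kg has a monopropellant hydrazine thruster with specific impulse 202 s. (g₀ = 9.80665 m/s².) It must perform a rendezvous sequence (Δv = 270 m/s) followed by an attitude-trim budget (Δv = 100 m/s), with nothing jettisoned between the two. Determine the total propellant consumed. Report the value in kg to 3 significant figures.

total propellant consumed ≈ 82.8 kg

v_e = Isp · g₀ = 202 × 9.80665 = 1980.9 m/s.
After the first burn: m = 486 × exp(−270/1980.9) = 486 × 0.87258 = 424.074 kg.
After the second burn: m = 424.074 × exp(−100/1980.9) = 424.074 × 0.95077 = 403.197 kg.
Total propellant = m₀ − m_final = 486 − 403.197 = 82.803 kg.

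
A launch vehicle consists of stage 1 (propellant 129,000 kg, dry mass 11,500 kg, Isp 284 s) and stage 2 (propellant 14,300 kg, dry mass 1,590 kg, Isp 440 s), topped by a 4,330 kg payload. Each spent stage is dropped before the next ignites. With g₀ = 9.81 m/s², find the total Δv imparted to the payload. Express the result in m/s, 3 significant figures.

Ignition mass of stage 1 = 129,000+11,500 + 14,300+1,590 + 4,330 = 160,720 kg.
Stage 1: m₀ = 160,720 kg, m_f = 160,720 − 129,000 = 31,720 kg; Δv = 284×9.81×ln(5.067) = 2786.0×1.6227 ≈ 4521 m/s.
Stage 2: m₀ = 20,220 kg, m_f = 20,220 − 14,300 = 5,920 kg; Δv = 440×9.81×ln(3.416) = 4316.4×1.2283 ≈ 5302 m/s.
Total Δv = 4521 + 5302 = 9823 m/s.

Δv ≈ 9820 m/s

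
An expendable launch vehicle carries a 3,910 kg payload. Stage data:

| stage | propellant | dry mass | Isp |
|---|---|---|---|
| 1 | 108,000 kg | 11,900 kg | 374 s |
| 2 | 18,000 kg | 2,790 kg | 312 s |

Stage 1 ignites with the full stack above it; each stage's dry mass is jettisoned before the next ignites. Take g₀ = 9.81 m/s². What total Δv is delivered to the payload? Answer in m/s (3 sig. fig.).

Δv ≈ 9030 m/s

Ignition mass of stage 1 = 108,000+11,900 + 18,000+2,790 + 3,910 = 144,600 kg.
Stage 1: m₀ = 144,600 kg, m_f = 144,600 − 108,000 = 36,600 kg; Δv = 374×9.81×ln(3.951) = 3668.9×1.3739 ≈ 5041 m/s.
Stage 2: m₀ = 24,700 kg, m_f = 24,700 − 18,000 = 6,700 kg; Δv = 312×9.81×ln(3.687) = 3060.7×1.3047 ≈ 3993 m/s.
Total Δv = 5041 + 3993 = 9034 m/s.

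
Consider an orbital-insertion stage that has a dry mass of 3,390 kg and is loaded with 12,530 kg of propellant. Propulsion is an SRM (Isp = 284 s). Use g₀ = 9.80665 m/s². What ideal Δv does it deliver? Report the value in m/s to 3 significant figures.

Δv ≈ 4310 m/s

v_e = Isp · g₀ = 284 × 9.80665 = 2785.1 m/s.
m₀ = m_dry + m_prop = 3,390 + 12,530 = 15,920 kg.
Rocket equation: Δv = v_e · ln(m₀/m_f) = 2785.1 × ln(4.696) = 2785.1 × 1.5467 ≈ 4307.8 m/s.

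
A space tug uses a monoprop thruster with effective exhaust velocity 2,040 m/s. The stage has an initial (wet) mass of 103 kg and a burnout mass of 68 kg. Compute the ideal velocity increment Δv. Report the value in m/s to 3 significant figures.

Rocket equation: Δv = v_e · ln(m₀/m_f) = 2040.0 × ln(1.515) = 2040.0 × 0.4152 ≈ 847.1 m/s.

Δv ≈ 847 m/s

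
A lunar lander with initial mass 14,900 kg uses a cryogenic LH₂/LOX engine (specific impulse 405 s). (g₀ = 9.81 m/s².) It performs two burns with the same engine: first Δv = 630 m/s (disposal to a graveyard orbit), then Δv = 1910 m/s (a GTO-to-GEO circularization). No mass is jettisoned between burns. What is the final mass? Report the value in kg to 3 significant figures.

final mass ≈ 7860 kg

v_e = Isp · g₀ = 405 × 9.81 = 3973.1 m/s.
After the first burn: m = 14900 × exp(−630/3973.1) = 14900 × 0.85336 = 12,715.1 kg.
After the second burn: m = 12,715.1 × exp(−1910/3973.1) = 12,715.1 × 0.61833 = 7,862.13 kg.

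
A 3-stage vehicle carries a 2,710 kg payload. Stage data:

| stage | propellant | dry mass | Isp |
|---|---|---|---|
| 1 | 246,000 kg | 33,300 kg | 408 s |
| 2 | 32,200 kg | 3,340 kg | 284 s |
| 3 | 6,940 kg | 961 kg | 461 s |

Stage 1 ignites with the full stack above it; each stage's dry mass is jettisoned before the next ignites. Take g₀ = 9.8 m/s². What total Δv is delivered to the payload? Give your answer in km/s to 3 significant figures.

Ignition mass of stage 1 = 246,000+33,300 + 32,200+3,340 + 6,940+961 + 2,710 = 325,451 kg.
Stage 1: m₀ = 325,451 kg, m_f = 325,451 − 246,000 = 79,451 kg; Δv = 408×9.8×ln(4.096) = 3998.4×1.4101 ≈ 5638 m/s.
Stage 2: m₀ = 46,151 kg, m_f = 46,151 − 32,200 = 13,951 kg; Δv = 284×9.8×ln(3.308) = 2783.2×1.1964 ≈ 3330 m/s.
Stage 3: m₀ = 10,611 kg, m_f = 10,611 − 6,940 = 3,671 kg; Δv = 461×9.8×ln(2.89) = 4517.8×1.0614 ≈ 4795 m/s.
Total Δv = 5638 + 3330 + 4795 = 13763 m/s.

Δv ≈ 13.8 km/s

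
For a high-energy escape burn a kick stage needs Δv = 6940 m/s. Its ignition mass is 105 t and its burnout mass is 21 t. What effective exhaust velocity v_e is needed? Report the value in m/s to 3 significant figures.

v_e ≈ 4310 m/s

ln(m₀/m_f) = ln(105000/21000) = ln(5) = 1.6094.
Using Δv = v_e ln(m₀/m_f): v_e = Δv / ln(m₀/m_f) = 6940 / 1.6094 = 4312.1 m/s.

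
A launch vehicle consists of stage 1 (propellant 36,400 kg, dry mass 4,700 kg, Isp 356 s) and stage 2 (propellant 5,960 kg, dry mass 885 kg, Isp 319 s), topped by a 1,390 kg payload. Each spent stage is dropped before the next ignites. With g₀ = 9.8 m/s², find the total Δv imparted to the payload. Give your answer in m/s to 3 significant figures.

Ignition mass of stage 1 = 36,400+4,700 + 5,960+885 + 1,390 = 49,335 kg.
Stage 1: m₀ = 49,335 kg, m_f = 49,335 − 36,400 = 12,935 kg; Δv = 356×9.8×ln(3.814) = 3488.8×1.3387 ≈ 4670 m/s.
Stage 2: m₀ = 8,235 kg, m_f = 8,235 − 5,960 = 2,275 kg; Δv = 319×9.8×ln(3.62) = 3126.2×1.2864 ≈ 4022 m/s.
Total Δv = 4670 + 4022 = 8692 m/s.

Δv ≈ 8690 m/s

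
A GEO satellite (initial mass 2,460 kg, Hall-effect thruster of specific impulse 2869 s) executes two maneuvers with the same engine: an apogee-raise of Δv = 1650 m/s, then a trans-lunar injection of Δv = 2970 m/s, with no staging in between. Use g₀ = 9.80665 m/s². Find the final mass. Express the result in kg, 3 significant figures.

v_e = Isp · g₀ = 2869 × 9.80665 = 28135.3 m/s.
After the first burn: m = 2460 × exp(−1650/28135.3) = 2460 × 0.94304 = 2,319.88 kg.
After the second burn: m = 2,319.88 × exp(−2970/28135.3) = 2,319.88 × 0.89982 = 2,087.47 kg.

final mass ≈ 2090 kg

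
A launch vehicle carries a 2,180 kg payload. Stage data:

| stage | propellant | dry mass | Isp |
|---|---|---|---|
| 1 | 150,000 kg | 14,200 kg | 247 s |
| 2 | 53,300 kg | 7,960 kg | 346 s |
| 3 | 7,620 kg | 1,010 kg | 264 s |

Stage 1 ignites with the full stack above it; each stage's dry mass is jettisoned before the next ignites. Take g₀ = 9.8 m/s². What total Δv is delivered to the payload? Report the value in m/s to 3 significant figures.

Δv ≈ 10200 m/s

Ignition mass of stage 1 = 150,000+14,200 + 53,300+7,960 + 7,620+1,010 + 2,180 = 236,270 kg.
Stage 1: m₀ = 236,270 kg, m_f = 236,270 − 150,000 = 86,270 kg; Δv = 247×9.8×ln(2.739) = 2420.6×1.0075 ≈ 2439 m/s.
Stage 2: m₀ = 72,070 kg, m_f = 72,070 − 53,300 = 18,770 kg; Δv = 346×9.8×ln(3.84) = 3390.8×1.3454 ≈ 4562 m/s.
Stage 3: m₀ = 10,810 kg, m_f = 10,810 − 7,620 = 3,190 kg; Δv = 264×9.8×ln(3.389) = 2587.2×1.2205 ≈ 3158 m/s.
Total Δv = 2439 + 4562 + 3158 = 10159 m/s.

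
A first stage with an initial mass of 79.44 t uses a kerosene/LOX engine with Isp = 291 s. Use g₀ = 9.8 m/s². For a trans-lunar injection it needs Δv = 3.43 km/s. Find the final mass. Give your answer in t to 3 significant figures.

v_e = Isp · g₀ = 291 × 9.8 = 2851.8 m/s.
Using Δv = v_e ln(m₀/m_f): m₀/m_f = exp(Δv / v_e) = exp(3430 / 2851.8) = exp(1.2027) = 3.3293.
m_f = m₀ / 3.3293 = 79.44 / 3.3293 = 23.8609 t.

final mass ≈ 23.9 t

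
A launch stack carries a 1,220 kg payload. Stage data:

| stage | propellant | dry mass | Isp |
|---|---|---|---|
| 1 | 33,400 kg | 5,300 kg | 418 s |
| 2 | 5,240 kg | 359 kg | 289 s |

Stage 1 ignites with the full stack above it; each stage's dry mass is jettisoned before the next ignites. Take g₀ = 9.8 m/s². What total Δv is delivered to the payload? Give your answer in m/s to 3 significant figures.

Δv ≈ 9560 m/s

Ignition mass of stage 1 = 33,400+5,300 + 5,240+359 + 1,220 = 45,519 kg.
Stage 1: m₀ = 45,519 kg, m_f = 45,519 − 33,400 = 12,119 kg; Δv = 418×9.8×ln(3.756) = 4096.4×1.3234 ≈ 5421 m/s.
Stage 2: m₀ = 6,819 kg, m_f = 6,819 − 5,240 = 1,579 kg; Δv = 289×9.8×ln(4.319) = 2832.2×1.4629 ≈ 4143 m/s.
Total Δv = 5421 + 4143 = 9564 m/s.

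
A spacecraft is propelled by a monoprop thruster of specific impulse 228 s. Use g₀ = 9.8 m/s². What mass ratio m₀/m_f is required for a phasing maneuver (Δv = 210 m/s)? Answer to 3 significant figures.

v_e = Isp · g₀ = 228 × 9.8 = 2234.4 m/s.
From the ideal rocket equation, m₀/m_f = exp(Δv / v_e) = exp(210 / 2234.4) = exp(0.0940) = 1.0985.

mass ratio ≈ 1.10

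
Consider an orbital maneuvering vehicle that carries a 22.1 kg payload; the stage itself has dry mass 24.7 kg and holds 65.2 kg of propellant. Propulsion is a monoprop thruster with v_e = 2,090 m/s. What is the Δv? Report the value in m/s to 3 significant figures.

Δv ≈ 1820 m/s

m₀ = payload + dry + propellant = 22.1 + 24.7 + 65.2 = 112 kg.
m_f = payload + dry = 22.1 + 24.7 = 46.8 kg.
From the ideal rocket equation, Δv = v_e · ln(m₀/m_f) = 2090.0 × ln(2.393) = 2090.0 × 0.8726 ≈ 1823.8 m/s.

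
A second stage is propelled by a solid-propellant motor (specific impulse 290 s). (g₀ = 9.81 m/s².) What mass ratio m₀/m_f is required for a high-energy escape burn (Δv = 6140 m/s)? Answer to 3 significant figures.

v_e = Isp · g₀ = 290 × 9.81 = 2844.9 m/s.
By the Tsiolkovsky rocket equation, m₀/m_f = exp(Δv / v_e) = exp(6140 / 2844.9) = exp(2.1582) = 8.6560.

mass ratio ≈ 8.66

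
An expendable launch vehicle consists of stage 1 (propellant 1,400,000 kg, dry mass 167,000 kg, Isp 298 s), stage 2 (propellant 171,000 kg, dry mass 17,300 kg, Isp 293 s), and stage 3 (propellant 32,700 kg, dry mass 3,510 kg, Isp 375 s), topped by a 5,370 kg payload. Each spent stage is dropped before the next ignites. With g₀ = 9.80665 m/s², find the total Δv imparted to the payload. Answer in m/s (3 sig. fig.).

Δv ≈ 14000 m/s

Ignition mass of stage 1 = 1,400,000+167,000 + 171,000+17,300 + 32,700+3,510 + 5,370 = 1,796,880 kg.
Stage 1: m₀ = 1,796,880 kg, m_f = 1,796,880 − 1,400,000 = 396,880 kg; Δv = 298×9.80665×ln(4.528) = 2922.4×1.5102 ≈ 4413 m/s.
Stage 2: m₀ = 229,880 kg, m_f = 229,880 − 171,000 = 58,880 kg; Δv = 293×9.80665×ln(3.904) = 2873.3×1.3621 ≈ 3914 m/s.
Stage 3: m₀ = 41,580 kg, m_f = 41,580 − 32,700 = 8,880 kg; Δv = 375×9.80665×ln(4.682) = 3677.5×1.5438 ≈ 5677 m/s.
Total Δv = 4413 + 3914 + 5677 = 14004 m/s.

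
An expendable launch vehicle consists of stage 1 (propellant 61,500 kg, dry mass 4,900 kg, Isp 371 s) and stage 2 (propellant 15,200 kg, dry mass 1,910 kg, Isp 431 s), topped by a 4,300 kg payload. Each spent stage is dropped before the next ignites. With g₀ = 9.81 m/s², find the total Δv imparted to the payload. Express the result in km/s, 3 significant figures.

Ignition mass of stage 1 = 61,500+4,900 + 15,200+1,910 + 4,300 = 87,810 kg.
Stage 1: m₀ = 87,810 kg, m_f = 87,810 − 61,500 = 26,310 kg; Δv = 371×9.81×ln(3.338) = 3639.5×1.2052 ≈ 4386 m/s.
Stage 2: m₀ = 21,410 kg, m_f = 21,410 − 15,200 = 6,210 kg; Δv = 431×9.81×ln(3.448) = 4228.1×1.2377 ≈ 5233 m/s.
Total Δv = 4386 + 5233 = 9619 m/s.

Δv ≈ 9.62 km/s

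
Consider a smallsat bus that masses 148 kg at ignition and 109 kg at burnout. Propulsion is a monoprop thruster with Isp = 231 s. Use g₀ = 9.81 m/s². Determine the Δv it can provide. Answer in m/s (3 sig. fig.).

v_e = Isp · g₀ = 231 × 9.81 = 2266.1 m/s.
Using Δv = v_e ln(m₀/m_f): Δv = v_e · ln(m₀/m_f) = 2266.1 × ln(1.358) = 2266.1 × 0.3059 ≈ 693.1 m/s.

Δv ≈ 693 m/s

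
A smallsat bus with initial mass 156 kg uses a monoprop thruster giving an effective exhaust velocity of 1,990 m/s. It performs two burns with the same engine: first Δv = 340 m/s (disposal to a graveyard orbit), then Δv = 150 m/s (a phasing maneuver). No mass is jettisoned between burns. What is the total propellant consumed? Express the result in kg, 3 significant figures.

total propellant consumed ≈ 34.0 kg

After the first burn: m = 156 × exp(−340/1990.0) = 156 × 0.84294 = 131.499 kg.
After the second burn: m = 131.499 × exp(−150/1990.0) = 131.499 × 0.92739 = 121.951 kg.
Total propellant = m₀ − m_final = 156 − 121.951 = 34.049 kg.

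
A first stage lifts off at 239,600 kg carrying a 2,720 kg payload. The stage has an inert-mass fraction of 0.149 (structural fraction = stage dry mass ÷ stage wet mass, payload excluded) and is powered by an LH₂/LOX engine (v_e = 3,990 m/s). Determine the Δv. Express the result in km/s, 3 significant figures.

Stage wet mass = m₀ − payload = 239,600 − 2,720 = 236,880 kg.
Stage dry mass = ε × stage wet mass = 0.149 × 236,880 = 35,295.1 kg.
Burnout mass m_f = stage dry + payload = 35,295.1 + 2,720 = 38,015.1 kg.
From the ideal rocket equation, Δv = v_e · ln(239,600/38,015.1) = 3990.0 × ln(6.303) = 3990.0 × 1.8410 ≈ 7346 m/s.

Δv ≈ 7.35 km/s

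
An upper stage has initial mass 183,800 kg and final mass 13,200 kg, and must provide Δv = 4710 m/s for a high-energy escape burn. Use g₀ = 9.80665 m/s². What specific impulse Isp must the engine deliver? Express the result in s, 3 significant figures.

ln(m₀/m_f) = ln(183800/13200) = ln(13.92) = 2.6336.
From the ideal rocket equation, v_e = Δv / ln(m₀/m_f) = 4710 / 2.6336 = 1788.4 m/s.
Isp = v_e / g₀ = 1788.4 / 9.80665 = 182.4 s.

Isp ≈ 182 s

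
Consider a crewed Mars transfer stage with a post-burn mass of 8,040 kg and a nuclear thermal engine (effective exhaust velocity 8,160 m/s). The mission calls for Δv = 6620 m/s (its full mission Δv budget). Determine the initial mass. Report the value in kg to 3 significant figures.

From the ideal rocket equation, m₀/m_f = exp(Δv / v_e) = exp(6620 / 8160.0) = exp(0.8113) = 2.2508.
m₀ = m_f × 2.2508 = 8,040 × 2.2508 = 18,096.4 kg.

initial mass ≈ 18100 kg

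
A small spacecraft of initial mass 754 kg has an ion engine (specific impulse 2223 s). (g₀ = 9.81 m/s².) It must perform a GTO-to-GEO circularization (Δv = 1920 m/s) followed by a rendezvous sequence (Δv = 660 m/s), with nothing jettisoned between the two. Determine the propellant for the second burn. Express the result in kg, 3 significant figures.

propellant for the second burn ≈ 20.6 kg

v_e = Isp · g₀ = 2223 × 9.81 = 21807.6 m/s.
After the first burn: m = 754 × exp(−1920/21807.6) = 754 × 0.91572 = 690.453 kg.
After the second burn: m = 690.453 × exp(−660/21807.6) = 690.453 × 0.97019 = 669.871 kg.
Second-burn propellant = 690.453 − 669.871 = 20.582 kg.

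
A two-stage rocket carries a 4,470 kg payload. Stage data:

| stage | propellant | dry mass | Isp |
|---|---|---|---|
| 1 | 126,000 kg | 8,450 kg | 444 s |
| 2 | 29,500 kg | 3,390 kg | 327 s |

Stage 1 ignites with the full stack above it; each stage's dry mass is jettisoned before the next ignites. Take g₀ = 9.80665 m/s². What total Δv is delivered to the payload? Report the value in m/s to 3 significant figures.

Ignition mass of stage 1 = 126,000+8,450 + 29,500+3,390 + 4,470 = 171,810 kg.
Stage 1: m₀ = 171,810 kg, m_f = 171,810 − 126,000 = 45,810 kg; Δv = 444×9.80665×ln(3.75) = 4354.2×1.3219 ≈ 5756 m/s.
Stage 2: m₀ = 37,360 kg, m_f = 37,360 − 29,500 = 7,860 kg; Δv = 327×9.80665×ln(4.753) = 3206.8×1.5588 ≈ 4999 m/s.
Total Δv = 5756 + 4999 = 10755 m/s.

Δv ≈ 10800 m/s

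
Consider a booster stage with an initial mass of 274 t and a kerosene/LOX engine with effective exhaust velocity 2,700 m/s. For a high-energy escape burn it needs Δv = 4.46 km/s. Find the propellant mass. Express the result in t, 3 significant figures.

propellant mass ≈ 221 t

Rocket equation: m₀/m_f = exp(Δv / v_e) = exp(4460 / 2700.0) = exp(1.6519) = 5.2166.
m_f = 274 / 5.2166 = 52.5246 t, so propellant = m₀ − m_f = 274 − 52.5246 = 221.4754 t.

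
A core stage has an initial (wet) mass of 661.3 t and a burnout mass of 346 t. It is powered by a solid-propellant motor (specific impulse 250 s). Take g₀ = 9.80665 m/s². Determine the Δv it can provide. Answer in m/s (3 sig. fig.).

v_e = Isp · g₀ = 250 × 9.80665 = 2451.7 m/s.
Δv = v_e · ln(m₀/m_f) = 2451.7 × ln(1.911) = 2451.7 × 0.6478 ≈ 1588.1 m/s.

Δv ≈ 1590 m/s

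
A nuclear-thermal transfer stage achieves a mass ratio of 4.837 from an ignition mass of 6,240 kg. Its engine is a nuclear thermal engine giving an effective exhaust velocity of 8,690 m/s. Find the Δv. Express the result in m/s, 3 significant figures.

Δv ≈ 13700 m/s

Using Δv = v_e ln(m₀/m_f): Δv = v_e · ln(4.837) = 8690.0 × 1.5763 ≈ 13698.0 m/s.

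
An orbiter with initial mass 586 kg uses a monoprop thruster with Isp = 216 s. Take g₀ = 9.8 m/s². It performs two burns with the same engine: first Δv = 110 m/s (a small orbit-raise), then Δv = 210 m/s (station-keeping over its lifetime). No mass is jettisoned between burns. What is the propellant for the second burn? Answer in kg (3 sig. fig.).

v_e = Isp · g₀ = 216 × 9.8 = 2116.8 m/s.
After the first burn: m = 586 × exp(−110/2116.8) = 586 × 0.94936 = 556.325 kg.
After the second burn: m = 556.325 × exp(−210/2116.8) = 556.325 × 0.90556 = 503.786 kg.
Second-burn propellant = 556.325 − 503.786 = 52.539 kg.

propellant for the second burn ≈ 52.5 kg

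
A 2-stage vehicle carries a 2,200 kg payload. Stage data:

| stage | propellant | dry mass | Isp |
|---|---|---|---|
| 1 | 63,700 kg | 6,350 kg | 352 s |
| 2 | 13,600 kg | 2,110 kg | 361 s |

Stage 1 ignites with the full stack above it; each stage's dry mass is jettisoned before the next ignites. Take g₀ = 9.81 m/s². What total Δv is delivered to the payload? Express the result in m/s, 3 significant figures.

Δv ≈ 9490 m/s

Ignition mass of stage 1 = 63,700+6,350 + 13,600+2,110 + 2,200 = 87,960 kg.
Stage 1: m₀ = 87,960 kg, m_f = 87,960 − 63,700 = 24,260 kg; Δv = 352×9.81×ln(3.626) = 3453.1×1.2881 ≈ 4448 m/s.
Stage 2: m₀ = 17,910 kg, m_f = 17,910 − 13,600 = 4,310 kg; Δv = 361×9.81×ln(4.155) = 3541.4×1.4244 ≈ 5044 m/s.
Total Δv = 4448 + 5044 = 9492 m/s.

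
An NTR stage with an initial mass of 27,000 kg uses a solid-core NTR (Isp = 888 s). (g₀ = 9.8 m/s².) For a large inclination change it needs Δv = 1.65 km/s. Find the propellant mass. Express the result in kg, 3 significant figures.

propellant mass ≈ 4660 kg

v_e = Isp · g₀ = 888 × 9.8 = 8702.4 m/s.
From the ideal rocket equation, m₀/m_f = exp(Δv / v_e) = exp(1650 / 8702.4) = exp(0.1896) = 1.2088.
m_f = 27,000 / 1.2088 = 22,336.2 kg, so propellant = m₀ − m_f = 27,000 − 22,336.2 = 4,663.8 kg.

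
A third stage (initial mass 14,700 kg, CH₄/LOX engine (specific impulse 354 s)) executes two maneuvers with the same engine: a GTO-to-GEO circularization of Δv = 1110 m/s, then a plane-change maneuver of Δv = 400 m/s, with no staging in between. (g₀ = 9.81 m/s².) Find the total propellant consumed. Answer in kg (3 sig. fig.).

v_e = Isp · g₀ = 354 × 9.81 = 3472.7 m/s.
After the first burn: m = 14700 × exp(−1110/3472.7) = 14700 × 0.72642 = 10,678.4 kg.
After the second burn: m = 10,678.4 × exp(−400/3472.7) = 10,678.4 × 0.89120 = 9,516.59 kg.
Total propellant = m₀ − m_final = 14700 − 9,516.59 = 5,183.41 kg.

total propellant consumed ≈ 5180 kg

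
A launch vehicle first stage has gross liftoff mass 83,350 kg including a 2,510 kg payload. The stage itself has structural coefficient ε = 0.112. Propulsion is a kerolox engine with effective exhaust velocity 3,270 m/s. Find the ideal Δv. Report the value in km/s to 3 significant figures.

Stage wet mass = m₀ − payload = 83,350 − 2,510 = 80,840 kg.
Stage dry mass = ε × stage wet mass = 0.112 × 80,840 = 9,054.08 kg.
Burnout mass m_f = stage dry + payload = 9,054.08 + 2,510 = 11,564.08 kg.
Rocket equation: Δv = v_e · ln(83,350/11,564.08) = 3270.0 × ln(7.208) = 3270.0 × 1.9751 ≈ 6459 m/s.

Δv ≈ 6.46 km/s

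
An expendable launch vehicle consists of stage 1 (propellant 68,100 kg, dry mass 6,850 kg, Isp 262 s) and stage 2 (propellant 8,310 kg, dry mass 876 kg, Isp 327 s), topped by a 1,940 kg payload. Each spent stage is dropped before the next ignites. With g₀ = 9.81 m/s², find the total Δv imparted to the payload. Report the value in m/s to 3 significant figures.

Ignition mass of stage 1 = 68,100+6,850 + 8,310+876 + 1,940 = 86,076 kg.
Stage 1: m₀ = 86,076 kg, m_f = 86,076 − 68,100 = 17,976 kg; Δv = 262×9.81×ln(4.788) = 2570.2×1.5662 ≈ 4025 m/s.
Stage 2: m₀ = 11,126 kg, m_f = 11,126 − 8,310 = 2,816 kg; Δv = 327×9.81×ln(3.951) = 3207.9×1.3740 ≈ 4408 m/s.
Total Δv = 4025 + 4408 = 8433 m/s.

Δv ≈ 8430 m/s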